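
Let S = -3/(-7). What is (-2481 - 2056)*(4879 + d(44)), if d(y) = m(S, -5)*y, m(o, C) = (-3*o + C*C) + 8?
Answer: -199269577/7 ≈ -2.8467e+7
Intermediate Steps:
S = 3/7 (S = -3*(-⅐) = 3/7 ≈ 0.42857)
m(o, C) = 8 + C² - 3*o (m(o, C) = (-3*o + C²) + 8 = (C² - 3*o) + 8 = 8 + C² - 3*o)
d(y) = 222*y/7 (d(y) = (8 + (-5)² - 3*3/7)*y = (8 + 25 - 9/7)*y = 222*y/7)
(-2481 - 2056)*(4879 + d(44)) = (-2481 - 2056)*(4879 + (222/7)*44) = -4537*(4879 + 9768/7) = -4537*43921/7 = -199269577/7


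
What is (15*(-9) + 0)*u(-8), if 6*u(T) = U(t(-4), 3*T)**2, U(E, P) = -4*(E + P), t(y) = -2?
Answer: -243360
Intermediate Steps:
U(E, P) = -4*E - 4*P
u(T) = (8 - 12*T)**2/6 (u(T) = (-4*(-2) - 12*T)**2/6 = (8 - 12*T)**2/6)
(15*(-9) + 0)*u(-8) = (15*(-9) + 0)*(8*(-2 + 3*(-8))**2/3) = (-135 + 0)*(8*(-2 - 24)**2/3) = -360*(-26)**2 = -360*676 = -135*5408/3 = -243360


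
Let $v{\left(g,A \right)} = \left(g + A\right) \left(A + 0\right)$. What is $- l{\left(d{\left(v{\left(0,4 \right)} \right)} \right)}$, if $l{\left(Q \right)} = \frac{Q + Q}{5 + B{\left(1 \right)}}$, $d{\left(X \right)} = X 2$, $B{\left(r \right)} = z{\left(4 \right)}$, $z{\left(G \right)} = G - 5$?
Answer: $-16$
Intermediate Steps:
$v{\left(g,A \right)} = A \left(A + g\right)$ ($v{\left(g,A \right)} = \left(A + g\right) A = A \left(A + g\right)$)
$z{\left(G \right)} = -5 + G$
$B{\left(r \right)} = -1$ ($B{\left(r \right)} = -5 + 4 = -1$)
$d{\left(X \right)} = 2 X$
$l{\left(Q \right)} = \frac{Q}{2}$ ($l{\left(Q \right)} = \frac{Q + Q}{5 - 1} = \frac{2 Q}{4} = 2 Q \frac{1}{4} = \frac{Q}{2}$)
$- l{\left(d{\left(v{\left(0,4 \right)} \right)} \right)} = - \frac{2 \cdot 4 \left(4 + 0\right)}{2} = - \frac{2 \cdot 4 \cdot 4}{2} = - \frac{2 \cdot 16}{2} = - \frac{32}{2} = \left(-1\right) 16 = -16$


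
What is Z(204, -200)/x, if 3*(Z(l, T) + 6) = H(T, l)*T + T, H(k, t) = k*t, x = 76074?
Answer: 4079891/114111 ≈ 35.754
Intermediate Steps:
Z(l, T) = -6 + T/3 + l*T**2/3 (Z(l, T) = -6 + ((T*l)*T + T)/3 = -6 + (l*T**2 + T)/3 = -6 + (T + l*T**2)/3 = -6 + (T/3 + l*T**2/3) = -6 + T/3 + l*T**2/3)
Z(204, -200)/x = (-6 + (1/3)*(-200) + (1/3)*204*(-200)**2)/76074 = (-6 - 200/3 + (1/3)*204*40000)*(1/76074) = (-6 - 200/3 + 2720000)*(1/76074) = (8159782/3)*(1/76074) = 4079891/114111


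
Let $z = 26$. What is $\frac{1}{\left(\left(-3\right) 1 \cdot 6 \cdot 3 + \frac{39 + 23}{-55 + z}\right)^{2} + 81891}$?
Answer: $\frac{841}{71520715} \approx 1.1759 \cdot 10^{-5}$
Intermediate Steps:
$\frac{1}{\left(\left(-3\right) 1 \cdot 6 \cdot 3 + \frac{39 + 23}{-55 + z}\right)^{2} + 81891} = \frac{1}{\left(\left(-3\right) 1 \cdot 6 \cdot 3 + \frac{39 + 23}{-55 + 26}\right)^{2} + 81891} = \frac{1}{\left(\left(-3\right) 18 + \frac{62}{-29}\right)^{2} + 81891} = \frac{1}{\left(-54 + 62 \left(- \frac{1}{29}\right)\right)^{2} + 81891} = \frac{1}{\left(-54 - \frac{62}{29}\right)^{2} + 81891} = \frac{1}{\left(- \frac{1628}{29}\right)^{2} + 81891} = \frac{1}{\frac{2650384}{841} + 81891} = \frac{1}{\frac{71520715}{841}} = \frac{841}{71520715}$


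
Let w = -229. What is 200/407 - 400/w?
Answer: 208600/93203 ≈ 2.2381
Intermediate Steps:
200/407 - 400/w = 200/407 - 400/(-229) = 200*(1/407) - 400*(-1/229) = 200/407 + 400/229 = 208600/93203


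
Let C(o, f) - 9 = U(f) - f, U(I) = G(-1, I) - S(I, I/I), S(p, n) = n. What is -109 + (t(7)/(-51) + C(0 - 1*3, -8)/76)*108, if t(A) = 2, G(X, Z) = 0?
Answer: -29231/323 ≈ -90.498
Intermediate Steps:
U(I) = -1 (U(I) = 0 - I/I = 0 - 1*1 = 0 - 1 = -1)
C(o, f) = 8 - f (C(o, f) = 9 + (-1 - f) = 8 - f)
-109 + (t(7)/(-51) + C(0 - 1*3, -8)/76)*108 = -109 + (2/(-51) + (8 - 1*(-8))/76)*108 = -109 + (2*(-1/51) + (8 + 8)*(1/76))*108 = -109 + (-2/51 + 16*(1/76))*108 = -109 + (-2/51 + 4/19)*108 = -109 + (166/969)*108 = -109 + 5976/323 = -29231/323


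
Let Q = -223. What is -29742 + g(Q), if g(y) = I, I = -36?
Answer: -29778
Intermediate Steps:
g(y) = -36
-29742 + g(Q) = -29742 - 36 = -29778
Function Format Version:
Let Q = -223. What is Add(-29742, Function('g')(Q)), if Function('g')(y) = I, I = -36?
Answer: -29778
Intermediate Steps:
Function('g')(y) = -36
Add(-29742, Function('g')(Q)) = Add(-29742, -36) = -29778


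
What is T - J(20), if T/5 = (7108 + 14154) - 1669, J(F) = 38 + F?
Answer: 97907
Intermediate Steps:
T = 97965 (T = 5*((7108 + 14154) - 1669) = 5*(21262 - 1669) = 5*19593 = 97965)
T - J(20) = 97965 - (38 + 20) = 97965 - 1*58 = 97965 - 58 = 97907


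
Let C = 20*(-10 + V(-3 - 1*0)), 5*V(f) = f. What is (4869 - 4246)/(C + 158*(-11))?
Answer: -623/1950 ≈ -0.31949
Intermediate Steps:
V(f) = f/5
C = -212 (C = 20*(-10 + (-3 - 1*0)/5) = 20*(-10 + (-3 + 0)/5) = 20*(-10 + (1/5)*(-3)) = 20*(-10 - 3/5) = 20*(-53/5) = -212)
(4869 - 4246)/(C + 158*(-11)) = (4869 - 4246)/(-212 + 158*(-11)) = 623/(-212 - 1738) = 623/(-1950) = 623*(-1/1950) = -623/1950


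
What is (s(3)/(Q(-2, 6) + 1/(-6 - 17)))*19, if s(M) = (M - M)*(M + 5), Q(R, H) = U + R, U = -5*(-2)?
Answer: 0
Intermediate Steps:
U = 10
Q(R, H) = 10 + R
s(M) = 0 (s(M) = 0*(5 + M) = 0)
(s(3)/(Q(-2, 6) + 1/(-6 - 17)))*19 = (0/((10 - 2) + 1/(-6 - 17)))*19 = (0/(8 + 1/(-23)))*19 = (0/(8 - 1/23))*19 = (0/(183/23))*19 = (0*(23/183))*19 = 0*19 = 0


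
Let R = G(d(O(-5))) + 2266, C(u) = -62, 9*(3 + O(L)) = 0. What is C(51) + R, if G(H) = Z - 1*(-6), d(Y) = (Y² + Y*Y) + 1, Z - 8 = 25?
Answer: 2243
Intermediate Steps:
Z = 33 (Z = 8 + 25 = 33)
O(L) = -3 (O(L) = -3 + (⅑)*0 = -3 + 0 = -3)
d(Y) = 1 + 2*Y² (d(Y) = (Y² + Y²) + 1 = 2*Y² + 1 = 1 + 2*Y²)
G(H) = 39 (G(H) = 33 - 1*(-6) = 33 + 6 = 39)
R = 2305 (R = 39 + 2266 = 2305)
C(51) + R = -62 + 2305 = 2243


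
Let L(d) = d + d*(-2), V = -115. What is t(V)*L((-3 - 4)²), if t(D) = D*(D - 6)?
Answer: -681835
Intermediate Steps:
t(D) = D*(-6 + D)
L(d) = -d (L(d) = d - 2*d = -d)
t(V)*L((-3 - 4)²) = (-115*(-6 - 115))*(-(-3 - 4)²) = (-115*(-121))*(-1*(-7)²) = 13915*(-1*49) = 13915*(-49) = -681835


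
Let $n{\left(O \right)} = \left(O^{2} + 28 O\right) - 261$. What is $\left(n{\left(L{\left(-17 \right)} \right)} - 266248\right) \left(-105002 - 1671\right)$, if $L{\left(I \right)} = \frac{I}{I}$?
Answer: $28426221040$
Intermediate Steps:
$L{\left(I \right)} = 1$
$n{\left(O \right)} = -261 + O^{2} + 28 O$
$\left(n{\left(L{\left(-17 \right)} \right)} - 266248\right) \left(-105002 - 1671\right) = \left(\left(-261 + 1^{2} + 28 \cdot 1\right) - 266248\right) \left(-105002 - 1671\right) = \left(\left(-261 + 1 + 28\right) - 266248\right) \left(-106673\right) = \left(-232 - 266248\right) \left(-106673\right) = \left(-266480\right) \left(-106673\right) = 28426221040$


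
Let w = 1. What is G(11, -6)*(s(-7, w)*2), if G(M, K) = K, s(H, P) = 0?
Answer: 0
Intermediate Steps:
G(11, -6)*(s(-7, w)*2) = -0*2 = -6*0 = 0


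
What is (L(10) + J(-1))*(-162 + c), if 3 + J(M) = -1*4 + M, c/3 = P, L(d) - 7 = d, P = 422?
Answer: 9936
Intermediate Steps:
L(d) = 7 + d
c = 1266 (c = 3*422 = 1266)
J(M) = -7 + M (J(M) = -3 + (-1*4 + M) = -3 + (-4 + M) = -7 + M)
(L(10) + J(-1))*(-162 + c) = ((7 + 10) + (-7 - 1))*(-162 + 1266) = (17 - 8)*1104 = 9*1104 = 9936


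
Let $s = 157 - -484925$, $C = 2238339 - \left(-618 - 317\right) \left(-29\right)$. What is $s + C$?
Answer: $2696306$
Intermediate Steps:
$C = 2211224$ ($C = 2238339 - \left(-935\right) \left(-29\right) = 2238339 - 27115 = 2211224$)
$s = 485082$ ($s = 157 + 484925 = 485082$)
$s + C = 485082 + 2211224 = 2696306$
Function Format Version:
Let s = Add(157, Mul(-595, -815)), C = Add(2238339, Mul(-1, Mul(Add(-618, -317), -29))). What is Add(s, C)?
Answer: 2696306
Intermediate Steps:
C = 2211224 (C = Add(2238339, Mul(-1, Mul(-935, -29))) = Add(2238339, Mul(-1, 27115)) = Add(2238339, -27115) = 2211224)
s = 485082 (s = Add(157, 484925) = 485082)
Add(s, C) = Add(485082, 2211224) = 2696306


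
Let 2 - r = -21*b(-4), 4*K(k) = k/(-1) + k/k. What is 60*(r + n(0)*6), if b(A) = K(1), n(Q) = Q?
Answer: 120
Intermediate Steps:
K(k) = ¼ - k/4 (K(k) = (k/(-1) + k/k)/4 = (k*(-1) + 1)/4 = (-k + 1)/4 = (1 - k)/4 = ¼ - k/4)
b(A) = 0 (b(A) = ¼ - ¼*1 = ¼ - ¼ = 0)
r = 2 (r = 2 - (-21)*0 = 2 - 1*0 = 2 + 0 = 2)
60*(r + n(0)*6) = 60*(2 + 0*6) = 60*(2 + 0) = 60*2 = 120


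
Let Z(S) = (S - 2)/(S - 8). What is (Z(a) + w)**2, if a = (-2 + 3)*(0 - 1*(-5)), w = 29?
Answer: 784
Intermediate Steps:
a = 5 (a = 1*(0 + 5) = 1*5 = 5)
Z(S) = (-2 + S)/(-8 + S)
(Z(a) + w)**2 = ((-2 + 5)/(-8 + 5) + 29)**2 = (3/(-3) + 29)**2 = (-1/3*3 + 29)**2 = (-1 + 29)**2 = 28**2 = 784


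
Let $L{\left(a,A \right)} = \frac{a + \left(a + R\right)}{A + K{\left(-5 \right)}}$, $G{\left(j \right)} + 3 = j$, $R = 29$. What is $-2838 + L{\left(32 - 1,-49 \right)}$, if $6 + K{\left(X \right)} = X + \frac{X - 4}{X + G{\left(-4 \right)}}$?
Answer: $- \frac{672970}{237} \approx -2839.5$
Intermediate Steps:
$G{\left(j \right)} = -3 + j$
$K{\left(X \right)} = -6 + X + \frac{-4 + X}{-7 + X}$ ($K{\left(X \right)} = -6 + \left(X + \frac{X - 4}{X - 7}\right) = -6 + \left(X + \frac{-4 + X}{X - 7}\right) = -6 + \left(X + \frac{-4 + X}{-7 + X}\right) = -6 + X + \frac{-4 + X}{-7 + X}$)
$L{\left(a,A \right)} = \frac{29 + 2 a}{- \frac{41}{4} + A}$ ($L{\left(a,A \right)} = \frac{a + \left(a + 29\right)}{A + \frac{38 + \left(-5\right)^{2} - -60}{-7 - 5}} = \frac{a + \left(29 + a\right)}{A + \frac{38 + 25 + 60}{-12}} = \frac{29 + 2 a}{A - \frac{41}{4}} = \frac{29 + 2 a}{- \frac{41}{4} + A}$)
$-2838 + L{\left(32 - 1,-49 \right)} = -2838 + \frac{4 \left(29 + 2 \left(32 - 1\right)\right)}{-41 + 4 \left(-49\right)} = -2838 + \frac{4 \left(29 + 2 \cdot 31\right)}{-41 - 196} = -2838 + \frac{4 \left(29 + 62\right)}{-237} = -2838 + 4 \left(- \frac{1}{237}\right) 91 = -2838 - \frac{364}{237} = - \frac{672970}{237}$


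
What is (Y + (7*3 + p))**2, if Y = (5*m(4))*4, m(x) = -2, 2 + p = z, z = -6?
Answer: 729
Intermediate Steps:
p = -8 (p = -2 - 6 = -8)
Y = -40 (Y = (5*(-2))*4 = -10*4 = -40)
(Y + (7*3 + p))**2 = (-40 + (7*3 - 8))**2 = (-40 + (21 - 8))**2 = (-40 + 13)**2 = (-27)**2 = 729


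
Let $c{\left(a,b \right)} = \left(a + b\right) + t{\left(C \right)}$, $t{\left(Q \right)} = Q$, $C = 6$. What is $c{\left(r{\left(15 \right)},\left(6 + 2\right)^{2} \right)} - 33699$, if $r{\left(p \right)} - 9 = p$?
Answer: $-33605$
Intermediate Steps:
$r{\left(p \right)} = 9 + p$
$c{\left(a,b \right)} = 6 + a + b$ ($c{\left(a,b \right)} = \left(a + b\right) + 6 = 6 + a + b$)
$c{\left(r{\left(15 \right)},\left(6 + 2\right)^{2} \right)} - 33699 = \left(6 + \left(9 + 15\right) + \left(6 + 2\right)^{2}\right) - 33699 = \left(6 + 24 + 8^{2}\right) - 33699 = \left(6 + 24 + 64\right) - 33699 = 94 - 33699 = -33605$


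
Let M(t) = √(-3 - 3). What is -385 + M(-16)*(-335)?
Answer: -385 - 335*I*√6 ≈ -385.0 - 820.58*I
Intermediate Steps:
M(t) = I*√6 (M(t) = √(-6) = I*√6)
-385 + M(-16)*(-335) = -385 + (I*√6)*(-335) = -385 - 335*I*√6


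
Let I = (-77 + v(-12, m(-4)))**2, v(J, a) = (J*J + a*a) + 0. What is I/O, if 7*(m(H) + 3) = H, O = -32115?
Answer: -15272464/77108115 ≈ -0.19807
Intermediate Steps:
m(H) = -3 + H/7
v(J, a) = J**2 + a**2 (v(J, a) = (J**2 + a**2) + 0 = J**2 + a**2)
I = 15272464/2401 (I = (-77 + ((-12)**2 + (-3 + (1/7)*(-4))**2))**2 = (-77 + (144 + (-3 - 4/7)**2))**2 = (-77 + (144 + (-25/7)**2))**2 = (-77 + (144 + 625/49))**2 = (-77 + 7681/49)**2 = (3908/49)**2 = 15272464/2401 ≈ 6360.9)
I/O = (15272464/2401)/(-32115) = (15272464/2401)*(-1/32115) = -15272464/77108115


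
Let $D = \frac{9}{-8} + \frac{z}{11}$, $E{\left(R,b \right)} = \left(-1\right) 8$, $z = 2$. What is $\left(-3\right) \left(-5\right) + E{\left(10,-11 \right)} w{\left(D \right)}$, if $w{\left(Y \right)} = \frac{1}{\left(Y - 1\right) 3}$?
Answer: $\frac{8399}{513} \approx 16.372$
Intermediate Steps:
$E{\left(R,b \right)} = -8$
$D = - \frac{83}{88}$ ($D = \frac{9}{-8} + \frac{2}{11} = 9 \left(- \frac{1}{8}\right) + 2 \cdot \frac{1}{11} = - \frac{9}{8} + \frac{2}{11} = - \frac{83}{88} \approx -0.94318$)
$w{\left(Y \right)} = \frac{1}{3 \left(-1 + Y\right)}$ ($w{\left(Y \right)} = \frac{1}{-1 + Y} \frac{1}{3} = \frac{1}{3 \left(-1 + Y\right)}$)
$\left(-3\right) \left(-5\right) + E{\left(10,-11 \right)} w{\left(D \right)} = \left(-3\right) \left(-5\right) - 8 \frac{1}{3 \left(-1 - \frac{83}{88}\right)} = 15 - 8 \frac{1}{3 \left(- \frac{171}{88}\right)} = 15 - 8 \cdot \frac{1}{3} \left(- \frac{88}{171}\right) = 15 - - \frac{704}{513} = 15 + \frac{704}{513} = \frac{8399}{513}$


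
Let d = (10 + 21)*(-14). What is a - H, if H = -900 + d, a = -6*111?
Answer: 668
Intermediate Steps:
a = -666
d = -434 (d = 31*(-14) = -434)
H = -1334 (H = -900 - 434 = -1334)
a - H = -666 - 1*(-1334) = -666 + 1334 = 668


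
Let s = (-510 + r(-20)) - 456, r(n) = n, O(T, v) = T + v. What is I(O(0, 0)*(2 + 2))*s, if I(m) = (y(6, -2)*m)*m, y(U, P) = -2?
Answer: 0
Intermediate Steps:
I(m) = -2*m² (I(m) = (-2*m)*m = -2*m²)
s = -986 (s = (-510 - 20) - 456 = -530 - 456 = -986)
I(O(0, 0)*(2 + 2))*s = -2*(0 + 0)²*(2 + 2)²*(-986) = -2*(0*4)²*(-986) = -2*0²*(-986) = -2*0*(-986) = 0*(-986) = 0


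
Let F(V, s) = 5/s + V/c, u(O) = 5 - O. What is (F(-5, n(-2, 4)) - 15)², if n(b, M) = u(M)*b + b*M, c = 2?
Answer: 324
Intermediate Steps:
n(b, M) = M*b + b*(5 - M) (n(b, M) = (5 - M)*b + b*M = b*(5 - M) + M*b = M*b + b*(5 - M))
F(V, s) = V/2 + 5/s (F(V, s) = 5/s + V/2 = V/2 + 5/s)
(F(-5, n(-2, 4)) - 15)² = (((½)*(-5) + 5/((5*(-2)))) - 15)² = ((-5/2 + 5/(-10)) - 15)² = ((-5/2 + 5*(-⅒)) - 15)² = ((-5/2 - ½) - 15)² = (-3 - 15)² = (-18)² = 324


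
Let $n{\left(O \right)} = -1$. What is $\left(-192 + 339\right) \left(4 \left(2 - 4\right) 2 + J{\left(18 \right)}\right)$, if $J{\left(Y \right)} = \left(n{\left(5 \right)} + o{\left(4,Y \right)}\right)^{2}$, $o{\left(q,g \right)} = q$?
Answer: $-1029$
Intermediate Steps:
$J{\left(Y \right)} = 9$ ($J{\left(Y \right)} = \left(-1 + 4\right)^{2} = 3^{2} = 9$)
$\left(-192 + 339\right) \left(4 \left(2 - 4\right) 2 + J{\left(18 \right)}\right) = \left(-192 + 339\right) \left(4 \left(2 - 4\right) 2 + 9\right) = 147 \left(4 \left(-2\right) 2 + 9\right) = 147 \left(\left(-8\right) 2 + 9\right) = 147 \left(-16 + 9\right) = 147 \left(-7\right) = -1029$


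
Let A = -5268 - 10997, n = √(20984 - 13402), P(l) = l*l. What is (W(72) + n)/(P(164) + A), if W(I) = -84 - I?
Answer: -156/10631 + √7582/10631 ≈ -0.0064834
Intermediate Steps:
P(l) = l²
n = √7582 ≈ 87.075
A = -16265
(W(72) + n)/(P(164) + A) = ((-84 - 1*72) + √7582)/(164² - 16265) = ((-84 - 72) + √7582)/(26896 - 16265) = (-156 + √7582)/10631 = (-156 + √7582)*(1/10631) = -156/10631 + √7582/10631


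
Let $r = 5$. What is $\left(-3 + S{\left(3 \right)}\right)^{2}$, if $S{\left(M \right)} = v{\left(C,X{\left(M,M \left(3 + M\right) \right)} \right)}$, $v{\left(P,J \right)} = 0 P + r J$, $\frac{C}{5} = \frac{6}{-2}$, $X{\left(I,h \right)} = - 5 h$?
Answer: $205209$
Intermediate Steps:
$C = -15$ ($C = 5 \frac{6}{-2} = 5 \cdot 6 \left(- \frac{1}{2}\right) = 5 \left(-3\right) = -15$)
$v{\left(P,J \right)} = 5 J$ ($v{\left(P,J \right)} = 0 P + 5 J = 0 + 5 J = 5 J$)
$S{\left(M \right)} = - 25 M \left(3 + M\right)$ ($S{\left(M \right)} = 5 \left(- 5 M \left(3 + M\right)\right) = - 25 M \left(3 + M\right)$)
$\left(-3 + S{\left(3 \right)}\right)^{2} = \left(-3 - 75 \left(3 + 3\right)\right)^{2} = \left(-3 - 75 \cdot 6\right)^{2} = \left(-3 - 450\right)^{2} = \left(-453\right)^{2} = 205209$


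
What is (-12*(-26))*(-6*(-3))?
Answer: 5616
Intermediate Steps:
(-12*(-26))*(-6*(-3)) = 312*18 = 5616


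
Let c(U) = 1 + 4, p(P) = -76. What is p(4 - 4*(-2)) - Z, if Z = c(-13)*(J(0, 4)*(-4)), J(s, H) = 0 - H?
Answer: -156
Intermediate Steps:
J(s, H) = -H
c(U) = 5
Z = 80 (Z = 5*(-1*4*(-4)) = 5*(-4*(-4)) = 5*16 = 80)
p(4 - 4*(-2)) - Z = -76 - 1*80 = -76 - 80 = -156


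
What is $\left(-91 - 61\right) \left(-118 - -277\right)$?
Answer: $-24168$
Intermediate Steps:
$\left(-91 - 61\right) \left(-118 - -277\right) = - 152 \left(-118 + 277\right) = \left(-152\right) 159 = -24168$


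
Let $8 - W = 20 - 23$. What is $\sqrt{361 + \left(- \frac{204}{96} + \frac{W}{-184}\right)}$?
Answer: $\frac{\sqrt{759253}}{46} \approx 18.942$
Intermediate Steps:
$W = 11$ ($W = 8 - \left(20 - 23\right) = 8 - -3 = 8 + 3 = 11$)
$\sqrt{361 + \left(- \frac{204}{96} + \frac{W}{-184}\right)} = \sqrt{361 + \left(- \frac{204}{96} + \frac{11}{-184}\right)} = \sqrt{361 + \left(\left(-204\right) \frac{1}{96} + 11 \left(- \frac{1}{184}\right)\right)} = \sqrt{361 - \frac{201}{92}} = \sqrt{\frac{33011}{92}} = \frac{\sqrt{759253}}{46}$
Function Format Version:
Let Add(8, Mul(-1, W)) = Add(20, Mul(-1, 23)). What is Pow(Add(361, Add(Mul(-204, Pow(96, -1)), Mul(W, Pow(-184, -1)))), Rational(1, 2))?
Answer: Mul(Rational(1, 46), Pow(759253, Rational(1, 2))) ≈ 18.942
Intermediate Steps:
W = 11 (W = Add(8, Mul(-1, Add(20, Mul(-1, 23)))) = Add(8, Mul(-1, Add(20, -23))) = Add(8, Mul(-1, -3)) = Add(8, 3) = 11)
Pow(Add(361, Add(Mul(-204, Pow(96, -1)), Mul(W, Pow(-184, -1)))), Rational(1, 2)) = Pow(Add(361, Add(Mul(-204, Pow(96, -1)), Mul(11, Pow(-184, -1)))), Rational(1, 2)) = Pow(Add(361, Add(Mul(-204, Rational(1, 96)), Mul(11, Rational(-1, 184)))), Rational(1, 2)) = Pow(Add(361, Add(Rational(-17, 8), Rational(-11, 184))), Rational(1, 2)) = Pow(Add(361, Rational(-201, 92)), Rational(1, 2)) = Pow(Rational(33011, 92), Rational(1, 2)) = Mul(Rational(1, 46), Pow(759253, Rational(1, 2)))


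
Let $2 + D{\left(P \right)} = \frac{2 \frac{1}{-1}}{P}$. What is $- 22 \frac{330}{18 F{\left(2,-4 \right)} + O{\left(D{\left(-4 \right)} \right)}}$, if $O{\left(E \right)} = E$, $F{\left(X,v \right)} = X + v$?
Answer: $\frac{968}{5} \approx 193.6$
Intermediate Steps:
$D{\left(P \right)} = -2 - \frac{2}{P}$ ($D{\left(P \right)} = -2 + \frac{2 \frac{1}{-1}}{P} = -2 + \frac{2 \left(-1\right)}{P} = -2 - \frac{2}{P}$)
$- 22 \frac{330}{18 F{\left(2,-4 \right)} + O{\left(D{\left(-4 \right)} \right)}} = - 22 \frac{330}{18 \left(2 - 4\right) - \left(2 + \frac{2}{-4}\right)} = - 22 \frac{330}{18 \left(-2\right) - \frac{3}{2}} = - 22 \frac{330}{-36 + \left(-2 + \frac{1}{2}\right)} = - 22 \frac{330}{-36 - \frac{3}{2}} = - 22 \frac{330}{- \frac{75}{2}} = - 22 \cdot 330 \left(- \frac{2}{75}\right) = \left(-22\right) \left(- \frac{44}{5}\right) = \frac{968}{5}$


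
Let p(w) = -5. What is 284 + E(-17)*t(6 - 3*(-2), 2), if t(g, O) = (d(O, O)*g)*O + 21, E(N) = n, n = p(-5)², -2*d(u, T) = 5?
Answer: -691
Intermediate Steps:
d(u, T) = -5/2 (d(u, T) = -½*5 = -5/2)
n = 25 (n = (-5)² = 25)
E(N) = 25
t(g, O) = 21 - 5*O*g/2 (t(g, O) = (-5*g/2)*O + 21 = -5*O*g/2 + 21 = 21 - 5*O*g/2)
284 + E(-17)*t(6 - 3*(-2), 2) = 284 + 25*(21 - 5/2*2*(6 - 3*(-2))) = 284 + 25*(21 - 5/2*2*(6 + 6)) = 284 + 25*(21 - 5/2*2*12) = 284 + 25*(21 - 60) = 284 + 25*(-39) = 284 - 975 = -691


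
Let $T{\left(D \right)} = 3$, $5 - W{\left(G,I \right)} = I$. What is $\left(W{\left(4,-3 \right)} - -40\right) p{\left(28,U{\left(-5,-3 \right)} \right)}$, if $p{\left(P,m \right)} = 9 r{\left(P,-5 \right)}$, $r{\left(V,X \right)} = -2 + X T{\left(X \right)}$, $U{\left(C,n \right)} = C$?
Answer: $-7344$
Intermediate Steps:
$W{\left(G,I \right)} = 5 - I$
$r{\left(V,X \right)} = -2 + 3 X$ ($r{\left(V,X \right)} = -2 + X 3 = -2 + 3 X$)
$p{\left(P,m \right)} = -153$ ($p{\left(P,m \right)} = 9 \left(-2 + 3 \left(-5\right)\right) = 9 \left(-2 - 15\right) = 9 \left(-17\right) = -153$)
$\left(W{\left(4,-3 \right)} - -40\right) p{\left(28,U{\left(-5,-3 \right)} \right)} = \left(\left(5 - -3\right) - -40\right) \left(-153\right) = \left(\left(5 + 3\right) + 40\right) \left(-153\right) = \left(8 + 40\right) \left(-153\right) = 48 \left(-153\right) = -7344$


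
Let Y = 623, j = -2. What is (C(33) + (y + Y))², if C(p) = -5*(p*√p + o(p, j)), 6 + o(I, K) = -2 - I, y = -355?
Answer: 1122154 - 156090*√33 ≈ 2.2549e+5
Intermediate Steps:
o(I, K) = -8 - I (o(I, K) = -6 + (-2 - I) = -8 - I)
C(p) = 40 - 5*p^(3/2) + 5*p (C(p) = -5*(p*√p + (-8 - p)) = -5*(p^(3/2) + (-8 - p)) = -5*(-8 + p^(3/2) - p) = 40 - 5*p^(3/2) + 5*p)
(C(33) + (y + Y))² = ((40 - 165*√33 + 5*33) + (-355 + 623))² = ((40 - 165*√33 + 165) + 268)² = ((205 - 165*√33) + 268)² = (473 - 165*√33)²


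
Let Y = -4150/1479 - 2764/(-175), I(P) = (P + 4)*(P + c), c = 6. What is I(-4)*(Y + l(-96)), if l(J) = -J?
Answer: 0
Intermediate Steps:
I(P) = (4 + P)*(6 + P) (I(P) = (P + 4)*(P + 6) = (4 + P)*(6 + P))
Y = 3361706/258825 (Y = -4150*1/1479 - 2764*(-1/175) = -4150/1479 + 2764/175 = 3361706/258825 ≈ 12.988)
I(-4)*(Y + l(-96)) = (24 + (-4)**2 + 10*(-4))*(3361706/258825 - 1*(-96)) = (24 + 16 - 40)*(3361706/258825 + 96) = 0*(28208906/258825) = 0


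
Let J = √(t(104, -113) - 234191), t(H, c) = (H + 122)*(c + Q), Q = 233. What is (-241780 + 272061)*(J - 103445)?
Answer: -3132418045 + 30281*I*√207071 ≈ -3.1324e+9 + 1.3779e+7*I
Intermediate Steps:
t(H, c) = (122 + H)*(233 + c) (t(H, c) = (H + 122)*(c + 233) = (122 + H)*(233 + c))
J = I*√207071 (J = √((28426 + 122*(-113) + 233*104 + 104*(-113)) - 234191) = √((28426 - 13786 + 24232 - 11752) - 234191) = √(27120 - 234191) = √(-207071) = I*√207071 ≈ 455.05*I)
(-241780 + 272061)*(J - 103445) = (-241780 + 272061)*(I*√207071 - 103445) = 30281*(-103445 + I*√207071) = -3132418045 + 30281*I*√207071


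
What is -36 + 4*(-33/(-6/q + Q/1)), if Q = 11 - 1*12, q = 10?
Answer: 93/2 ≈ 46.500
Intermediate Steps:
Q = -1 (Q = 11 - 12 = -1)
-36 + 4*(-33/(-6/q + Q/1)) = -36 + 4*(-33/(-6/10 - 1/1)) = -36 + 4*(-33/(-6*1/10 - 1*1)) = -36 + 4*(-33/(-3/5 - 1)) = -36 + 4*(-33/(-8/5)) = -36 + 4*(-33*(-5/8)) = -36 + 4*(165/8) = -36 + 165/2 = 93/2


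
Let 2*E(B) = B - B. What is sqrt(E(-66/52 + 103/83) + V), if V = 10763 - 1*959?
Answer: 2*sqrt(2451) ≈ 99.015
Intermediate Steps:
E(B) = 0 (E(B) = (B - B)/2 = (1/2)*0 = 0)
V = 9804 (V = 10763 - 959 = 9804)
sqrt(E(-66/52 + 103/83) + V) = sqrt(0 + 9804) = sqrt(9804) = 2*sqrt(2451)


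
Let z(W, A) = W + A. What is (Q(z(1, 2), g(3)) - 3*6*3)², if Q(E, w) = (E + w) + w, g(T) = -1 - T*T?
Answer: 5041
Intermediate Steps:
z(W, A) = A + W
g(T) = -1 - T²
Q(E, w) = E + 2*w
(Q(z(1, 2), g(3)) - 3*6*3)² = (((2 + 1) + 2*(-1 - 1*3²)) - 3*6*3)² = ((3 + 2*(-1 - 1*9)) - 18*3)² = ((3 + 2*(-1 - 9)) - 54)² = ((3 + 2*(-10)) - 54)² = ((3 - 20) - 54)² = (-17 - 54)² = (-71)² = 5041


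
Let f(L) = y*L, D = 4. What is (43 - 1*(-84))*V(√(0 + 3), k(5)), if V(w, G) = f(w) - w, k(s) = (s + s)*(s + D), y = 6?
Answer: 635*√3 ≈ 1099.9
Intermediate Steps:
f(L) = 6*L
k(s) = 2*s*(4 + s) (k(s) = (s + s)*(s + 4) = (2*s)*(4 + s) = 2*s*(4 + s))
V(w, G) = 5*w (V(w, G) = 6*w - w = 5*w)
(43 - 1*(-84))*V(√(0 + 3), k(5)) = (43 - 1*(-84))*(5*√(0 + 3)) = (43 + 84)*(5*√3) = 127*(5*√3) = 635*√3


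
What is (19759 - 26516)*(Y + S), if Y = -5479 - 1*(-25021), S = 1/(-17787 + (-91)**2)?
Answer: -1255222558007/9506 ≈ -1.3205e+8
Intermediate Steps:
S = -1/9506 (S = 1/(-17787 + 8281) = 1/(-9506) = -1/9506 ≈ -0.00010520)
Y = 19542 (Y = -5479 + 25021 = 19542)
(19759 - 26516)*(Y + S) = (19759 - 26516)*(19542 - 1/9506) = -6757*185766251/9506 = -1255222558007/9506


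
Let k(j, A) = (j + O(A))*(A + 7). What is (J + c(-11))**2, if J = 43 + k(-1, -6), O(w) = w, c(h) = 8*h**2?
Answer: 1008016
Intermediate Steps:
k(j, A) = (7 + A)*(A + j) (k(j, A) = (j + A)*(A + 7) = (A + j)*(7 + A) = (7 + A)*(A + j))
J = 36 (J = 43 + ((-6)**2 + 7*(-6) + 7*(-1) - 6*(-1)) = 43 + (36 - 42 - 7 + 6) = 43 - 7 = 36)
(J + c(-11))**2 = (36 + 8*(-11)**2)**2 = (36 + 8*121)**2 = (36 + 968)**2 = 1004**2 = 1008016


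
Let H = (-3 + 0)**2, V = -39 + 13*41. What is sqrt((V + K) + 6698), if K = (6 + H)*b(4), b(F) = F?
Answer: 14*sqrt(37) ≈ 85.159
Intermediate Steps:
V = 494 (V = -39 + 533 = 494)
H = 9 (H = (-3)**2 = 9)
K = 60 (K = (6 + 9)*4 = 15*4 = 60)
sqrt((V + K) + 6698) = sqrt((494 + 60) + 6698) = sqrt(554 + 6698) = sqrt(7252) = 14*sqrt(37)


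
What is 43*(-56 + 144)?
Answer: 3784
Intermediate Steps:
43*(-56 + 144) = 43*88 = 3784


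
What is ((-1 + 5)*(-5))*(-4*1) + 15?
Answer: 95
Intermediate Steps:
((-1 + 5)*(-5))*(-4*1) + 15 = (4*(-5))*(-4) + 15 = -20*(-4) + 15 = 80 + 15 = 95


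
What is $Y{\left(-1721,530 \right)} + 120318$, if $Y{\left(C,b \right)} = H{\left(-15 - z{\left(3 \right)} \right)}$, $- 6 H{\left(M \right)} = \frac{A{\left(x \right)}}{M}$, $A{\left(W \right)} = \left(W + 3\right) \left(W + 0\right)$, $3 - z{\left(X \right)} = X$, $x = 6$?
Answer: $\frac{601593}{5} \approx 1.2032 \cdot 10^{5}$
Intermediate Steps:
$z{\left(X \right)} = 3 - X$
$A{\left(W \right)} = W \left(3 + W\right)$ ($A{\left(W \right)} = \left(3 + W\right) W = W \left(3 + W\right)$)
$H{\left(M \right)} = - \frac{9}{M}$ ($H{\left(M \right)} = - \frac{6 \left(3 + 6\right) \frac{1}{M}}{6} = - \frac{6 \cdot 9 \frac{1}{M}}{6} = - \frac{54 \frac{1}{M}}{6} = - \frac{9}{M}$)
$Y{\left(C,b \right)} = \frac{3}{5}$ ($Y{\left(C,b \right)} = - \frac{9}{-15 - \left(3 - 3\right)} = - \frac{9}{-15 - 0} = - \frac{9}{-15 + 0} = - \frac{9}{-15} = \left(-9\right) \left(- \frac{1}{15}\right) = \frac{3}{5}$)
$Y{\left(-1721,530 \right)} + 120318 = \frac{3}{5} + 120318 = \frac{601593}{5}$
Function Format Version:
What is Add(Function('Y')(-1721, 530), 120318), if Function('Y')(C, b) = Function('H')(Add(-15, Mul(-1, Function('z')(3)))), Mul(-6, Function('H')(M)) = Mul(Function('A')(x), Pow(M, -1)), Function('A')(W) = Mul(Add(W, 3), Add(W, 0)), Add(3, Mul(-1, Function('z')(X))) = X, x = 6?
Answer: Rational(601593, 5) ≈ 1.2032e+5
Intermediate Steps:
Function('z')(X) = Add(3, Mul(-1, X))
Function('A')(W) = Mul(W, Add(3, W)) (Function('A')(W) = Mul(Add(3, W), W) = Mul(W, Add(3, W)))
Function('H')(M) = Mul(-9, Pow(M, -1)) (Function('H')(M) = Mul(Rational(-1, 6), Mul(Mul(6, Add(3, 6)), Pow(M, -1))) = Mul(Rational(-1, 6), Mul(Mul(6, 9), Pow(M, -1))) = Mul(Rational(-1, 6), Mul(54, Pow(M, -1))) = Mul(-9, Pow(M, -1)))
Function('Y')(C, b) = Rational(3, 5) (Function('Y')(C, b) = Mul(-9, Pow(Add(-15, Mul(-1, Add(3, Mul(-1, 3)))), -1)) = Mul(-9, Pow(Add(-15, Mul(-1, Add(3, -3))), -1)) = Mul(-9, Pow(Add(-15, Mul(-1, 0)), -1)) = Mul(-9, Pow(Add(-15, 0), -1)) = Mul(-9, Pow(-15, -1)) = Mul(-9, Rational(-1, 15)) = Rational(3, 5))
Add(Function('Y')(-1721, 530), 120318) = Add(Rational(3, 5), 120318) = Rational(601593, 5)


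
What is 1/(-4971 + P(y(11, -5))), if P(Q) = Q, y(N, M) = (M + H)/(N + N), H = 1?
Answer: -11/54683 ≈ -0.00020116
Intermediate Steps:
y(N, M) = (1 + M)/(2*N) (y(N, M) = (M + 1)/(N + N) = (1 + M)/((2*N)) = (1 + M)*(1/(2*N)) = (1 + M)/(2*N))
1/(-4971 + P(y(11, -5))) = 1/(-4971 + (1/2)*(1 - 5)/11) = 1/(-4971 + (1/2)*(1/11)*(-4)) = 1/(-4971 - 2/11) = 1/(-54683/11) = -11/54683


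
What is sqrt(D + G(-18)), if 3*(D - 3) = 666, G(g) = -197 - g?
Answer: sqrt(46) ≈ 6.7823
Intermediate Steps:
D = 225 (D = 3 + (1/3)*666 = 3 + 222 = 225)
sqrt(D + G(-18)) = sqrt(225 + (-197 - 1*(-18))) = sqrt(225 + (-197 + 18)) = sqrt(225 - 179) = sqrt(46)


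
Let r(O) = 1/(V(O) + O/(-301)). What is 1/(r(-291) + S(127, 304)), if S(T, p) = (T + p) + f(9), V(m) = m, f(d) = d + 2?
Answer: 87300/38586299 ≈ 0.0022625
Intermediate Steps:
f(d) = 2 + d
S(T, p) = 11 + T + p (S(T, p) = (T + p) + (2 + 9) = (T + p) + 11 = 11 + T + p)
r(O) = 301/(300*O) (r(O) = 1/(O + O/(-301)) = 1/(O + O*(-1/301)) = 1/(O - O/301) = 1/(300*O/301) = 301/(300*O))
1/(r(-291) + S(127, 304)) = 1/((301/300)/(-291) + (11 + 127 + 304)) = 1/((301/300)*(-1/291) + 442) = 1/(-301/87300 + 442) = 1/(38586299/87300) = 87300/38586299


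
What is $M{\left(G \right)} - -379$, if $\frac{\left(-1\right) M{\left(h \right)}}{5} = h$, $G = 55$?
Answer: $104$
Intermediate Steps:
$M{\left(h \right)} = - 5 h$
$M{\left(G \right)} - -379 = \left(-5\right) 55 - -379 = -275 + 379 = 104$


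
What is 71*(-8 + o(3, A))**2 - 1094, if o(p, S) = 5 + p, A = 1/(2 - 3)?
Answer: -1094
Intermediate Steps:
A = -1 (A = 1/(-1) = -1)
71*(-8 + o(3, A))**2 - 1094 = 71*(-8 + (5 + 3))**2 - 1094 = 71*(-8 + 8)**2 - 1094 = 71*0**2 - 1094 = 71*0 - 1094 = 0 - 1094 = -1094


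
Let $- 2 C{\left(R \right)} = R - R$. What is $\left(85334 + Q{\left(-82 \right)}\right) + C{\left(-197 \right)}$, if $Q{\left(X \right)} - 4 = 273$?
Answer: $85611$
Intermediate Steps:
$C{\left(R \right)} = 0$ ($C{\left(R \right)} = - \frac{R - R}{2} = \left(- \frac{1}{2}\right) 0 = 0$)
$Q{\left(X \right)} = 277$ ($Q{\left(X \right)} = 4 + 273 = 277$)
$\left(85334 + Q{\left(-82 \right)}\right) + C{\left(-197 \right)} = \left(85334 + 277\right) + 0 = 85611 + 0 = 85611$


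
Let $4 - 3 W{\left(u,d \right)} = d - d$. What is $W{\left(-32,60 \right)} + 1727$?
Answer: $\frac{5185}{3} \approx 1728.3$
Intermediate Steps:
$W{\left(u,d \right)} = \frac{4}{3}$ ($W{\left(u,d \right)} = \frac{4}{3} - \frac{d - d}{3} = \frac{4}{3} - 0 = \frac{4}{3} + 0 = \frac{4}{3}$)
$W{\left(-32,60 \right)} + 1727 = \frac{4}{3} + 1727 = \frac{5185}{3}$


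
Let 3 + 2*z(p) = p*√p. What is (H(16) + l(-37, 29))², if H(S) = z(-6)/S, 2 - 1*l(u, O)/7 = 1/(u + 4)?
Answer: 222043057/1115136 - 14909*I*√6/2816 ≈ 199.12 - 12.969*I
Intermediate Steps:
z(p) = -3/2 + p^(3/2)/2 (z(p) = -3/2 + (p*√p)/2 = -3/2 + p^(3/2)/2)
l(u, O) = 14 - 7/(4 + u) (l(u, O) = 14 - 7/(u + 4) = 14 - 7/(4 + u))
H(S) = (-3/2 - 3*I*√6)/S (H(S) = (-3/2 + (-6)^(3/2)/2)/S = (-3/2 + (-6*I*√6)/2)/S = (-3/2 - 3*I*√6)/S)
(H(16) + l(-37, 29))² = ((3/2)*(-1 - 2*I*√6)/16 + 7*(7 + 2*(-37))/(4 - 37))² = ((3/2)*(1/16)*(-1 - 2*I*√6) + 7*(7 - 74)/(-33))² = ((-3/32 - 3*I*√6/16) + 7*(-1/33)*(-67))² = ((-3/32 - 3*I*√6/16) + 469/33)² = (14909/1056 - 3*I*√6/16)²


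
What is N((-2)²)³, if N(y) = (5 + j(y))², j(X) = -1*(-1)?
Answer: 46656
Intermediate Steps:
j(X) = 1
N(y) = 36 (N(y) = (5 + 1)² = 6² = 36)
N((-2)²)³ = 36³ = 46656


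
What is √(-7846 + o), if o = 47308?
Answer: √39462 ≈ 198.65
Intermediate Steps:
√(-7846 + o) = √(-7846 + 47308) = √39462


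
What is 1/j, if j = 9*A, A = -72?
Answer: -1/648 ≈ -0.0015432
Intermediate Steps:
j = -648 (j = 9*(-72) = -648)
1/j = 1/(-648) = -1/648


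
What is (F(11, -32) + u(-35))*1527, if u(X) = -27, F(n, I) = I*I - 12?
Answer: 1504095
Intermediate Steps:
F(n, I) = -12 + I² (F(n, I) = I² - 12 = -12 + I²)
(F(11, -32) + u(-35))*1527 = ((-12 + (-32)²) - 27)*1527 = ((-12 + 1024) - 27)*1527 = (1012 - 27)*1527 = 985*1527 = 1504095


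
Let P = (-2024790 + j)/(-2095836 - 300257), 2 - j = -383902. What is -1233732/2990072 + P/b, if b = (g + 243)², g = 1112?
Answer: -1356883952827869777/3288545958277643350 ≈ -0.41261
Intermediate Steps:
j = 383904 (j = 2 - 1*(-383902) = 2 + 383902 = 383904)
b = 1836025 (b = (1112 + 243)² = 1355² = 1836025)
P = 1640886/2396093 (P = (-2024790 + 383904)/(-2095836 - 300257) = -1640886/(-2396093) = -1640886*(-1/2396093) = 1640886/2396093 ≈ 0.68482)
-1233732/2990072 + P/b = -1233732/2990072 + (1640886/2396093)/1836025 = -1233732*1/2990072 + (1640886/2396093)*(1/1836025) = -308433/747518 + 1640886/4399286650325 = -1356883952827869777/3288545958277643350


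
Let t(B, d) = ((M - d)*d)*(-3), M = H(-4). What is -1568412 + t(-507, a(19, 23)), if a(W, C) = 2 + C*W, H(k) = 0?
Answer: -990249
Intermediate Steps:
M = 0
t(B, d) = 3*d² (t(B, d) = ((0 - d)*d)*(-3) = ((-d)*d)*(-3) = -d²*(-3) = 3*d²)
-1568412 + t(-507, a(19, 23)) = -1568412 + 3*(2 + 23*19)² = -1568412 + 3*(2 + 437)² = -1568412 + 3*439² = -1568412 + 3*192721 = -1568412 + 578163 = -990249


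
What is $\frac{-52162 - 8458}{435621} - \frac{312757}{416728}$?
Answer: $- \frac{161505568457}{181535468088} \approx -0.88966$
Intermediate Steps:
$\frac{-52162 - 8458}{435621} - \frac{312757}{416728} = \left(-52162 - 8458\right) \frac{1}{435621} - \frac{312757}{416728} = \left(-60620\right) \frac{1}{435621} - \frac{312757}{416728} = - \frac{60620}{435621} - \frac{312757}{416728} = - \frac{161505568457}{181535468088}$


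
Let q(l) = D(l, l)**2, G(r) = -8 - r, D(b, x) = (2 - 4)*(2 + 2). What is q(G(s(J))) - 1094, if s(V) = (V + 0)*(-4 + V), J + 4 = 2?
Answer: -1030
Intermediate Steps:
J = -2 (J = -4 + 2 = -2)
s(V) = V*(-4 + V)
D(b, x) = -8 (D(b, x) = -2*4 = -8)
q(l) = 64 (q(l) = (-8)**2 = 64)
q(G(s(J))) - 1094 = 64 - 1094 = -1030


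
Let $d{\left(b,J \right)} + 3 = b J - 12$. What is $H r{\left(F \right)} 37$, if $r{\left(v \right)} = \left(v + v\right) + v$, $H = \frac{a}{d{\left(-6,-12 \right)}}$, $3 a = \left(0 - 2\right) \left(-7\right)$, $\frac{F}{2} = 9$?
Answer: $\frac{3108}{19} \approx 163.58$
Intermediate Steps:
$F = 18$ ($F = 2 \cdot 9 = 18$)
$d{\left(b,J \right)} = -15 + J b$ ($d{\left(b,J \right)} = -3 + \left(b J - 12\right) = -3 + \left(J b - 12\right) = -3 + \left(-12 + J b\right) = -15 + J b$)
$a = \frac{14}{3}$ ($a = \frac{\left(0 - 2\right) \left(-7\right)}{3} = \frac{\left(-2\right) \left(-7\right)}{3} = \frac{1}{3} \cdot 14 = \frac{14}{3} \approx 4.6667$)
$H = \frac{14}{171}$ ($H = \frac{14}{3 \left(-15 - -72\right)} = \frac{14}{3 \left(-15 + 72\right)} = \frac{14}{3 \cdot 57} = \frac{14}{3} \cdot \frac{1}{57} = \frac{14}{171} \approx 0.081871$)
$r{\left(v \right)} = 3 v$ ($r{\left(v \right)} = 2 v + v = 3 v$)
$H r{\left(F \right)} 37 = \frac{14 \cdot 3 \cdot 18}{171} \cdot 37 = \frac{14}{171} \cdot 54 \cdot 37 = \frac{84}{19} \cdot 37 = \frac{3108}{19}$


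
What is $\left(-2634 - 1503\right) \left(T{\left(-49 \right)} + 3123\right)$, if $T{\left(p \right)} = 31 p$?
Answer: $-6635748$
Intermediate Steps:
$\left(-2634 - 1503\right) \left(T{\left(-49 \right)} + 3123\right) = \left(-2634 - 1503\right) \left(31 \left(-49\right) + 3123\right) = - 4137 \left(-1519 + 3123\right) = \left(-4137\right) 1604 = -6635748$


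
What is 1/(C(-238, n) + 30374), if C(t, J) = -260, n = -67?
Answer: 1/30114 ≈ 3.3207e-5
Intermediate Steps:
1/(C(-238, n) + 30374) = 1/(-260 + 30374) = 1/30114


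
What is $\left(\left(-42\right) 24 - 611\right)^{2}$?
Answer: $2621161$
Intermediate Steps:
$\left(\left(-42\right) 24 - 611\right)^{2} = \left(-1008 - 611\right)^{2} = \left(-1619\right)^{2} = 2621161$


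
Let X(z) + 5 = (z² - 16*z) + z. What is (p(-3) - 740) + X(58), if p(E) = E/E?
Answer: 1750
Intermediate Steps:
p(E) = 1
X(z) = -5 + z² - 15*z (X(z) = -5 + ((z² - 16*z) + z) = -5 + (z² - 15*z) = -5 + z² - 15*z)
(p(-3) - 740) + X(58) = (1 - 740) + (-5 + 58² - 15*58) = -739 + (-5 + 3364 - 870) = -739 + 2489 = 1750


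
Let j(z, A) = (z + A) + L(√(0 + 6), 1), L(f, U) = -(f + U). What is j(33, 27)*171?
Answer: 10089 - 171*√6 ≈ 9670.1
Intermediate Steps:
L(f, U) = -U - f (L(f, U) = -(U + f) = -U - f)
j(z, A) = -1 + A + z - √6 (j(z, A) = (z + A) + (-1*1 - √(0 + 6)) = (A + z) + (-1 - √6) = -1 + A + z - √6)
j(33, 27)*171 = (-1 + 27 + 33 - √6)*171 = (59 - √6)*171 = 10089 - 171*√6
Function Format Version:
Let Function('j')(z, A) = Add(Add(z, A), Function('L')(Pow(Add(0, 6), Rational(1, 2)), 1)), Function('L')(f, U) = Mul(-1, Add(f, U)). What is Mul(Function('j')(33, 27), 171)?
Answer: Add(10089, Mul(-171, Pow(6, Rational(1, 2)))) ≈ 9670.1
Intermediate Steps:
Function('L')(f, U) = Add(Mul(-1, U), Mul(-1, f)) (Function('L')(f, U) = Mul(-1, Add(U, f)) = Add(Mul(-1, U), Mul(-1, f)))
Function('j')(z, A) = Add(-1, A, z, Mul(-1, Pow(6, Rational(1, 2)))) (Function('j')(z, A) = Add(Add(z, A), Add(Mul(-1, 1), Mul(-1, Pow(Add(0, 6), Rational(1, 2))))) = Add(Add(A, z), Add(-1, Mul(-1, Pow(6, Rational(1, 2))))) = Add(-1, A, z, Mul(-1, Pow(6, Rational(1, 2)))))
Mul(Function('j')(33, 27), 171) = Mul(Add(-1, 27, 33, Mul(-1, Pow(6, Rational(1, 2)))), 171) = Mul(Add(59, Mul(-1, Pow(6, Rational(1, 2)))), 171) = Add(10089, Mul(-171, Pow(6, Rational(1, 2))))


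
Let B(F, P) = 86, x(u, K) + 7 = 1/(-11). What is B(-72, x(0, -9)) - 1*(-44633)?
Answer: 44719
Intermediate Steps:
x(u, K) = -78/11 (x(u, K) = -7 + 1/(-11) = -7 - 1/11 = -78/11)
B(-72, x(0, -9)) - 1*(-44633) = 86 - 1*(-44633) = 86 + 44633 = 44719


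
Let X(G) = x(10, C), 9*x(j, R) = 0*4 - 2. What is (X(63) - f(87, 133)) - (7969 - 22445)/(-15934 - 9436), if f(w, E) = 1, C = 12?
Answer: -204677/114165 ≈ -1.7928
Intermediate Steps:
x(j, R) = -2/9 (x(j, R) = (0*4 - 2)/9 = (0 - 2)/9 = (⅑)*(-2) = -2/9)
X(G) = -2/9
(X(63) - f(87, 133)) - (7969 - 22445)/(-15934 - 9436) = (-2/9 - 1*1) - (7969 - 22445)/(-15934 - 9436) = (-2/9 - 1) - (-14476)/(-25370) = -11/9 - (-14476)*(-1)/25370 = -11/9 - 1*7238/12685 = -11/9 - 7238/12685 = -204677/114165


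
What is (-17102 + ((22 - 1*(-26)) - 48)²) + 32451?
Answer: 15349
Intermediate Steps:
(-17102 + ((22 - 1*(-26)) - 48)²) + 32451 = (-17102 + ((22 + 26) - 48)²) + 32451 = (-17102 + (48 - 48)²) + 32451 = (-17102 + 0²) + 32451 = (-17102 + 0) + 32451 = -17102 + 32451 = 15349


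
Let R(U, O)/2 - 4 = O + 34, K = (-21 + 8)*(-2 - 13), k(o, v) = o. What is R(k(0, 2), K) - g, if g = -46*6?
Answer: 742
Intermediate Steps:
K = 195 (K = -13*(-15) = 195)
R(U, O) = 76 + 2*O (R(U, O) = 8 + 2*(O + 34) = 8 + 2*(34 + O) = 8 + (68 + 2*O) = 76 + 2*O)
g = -276
R(k(0, 2), K) - g = (76 + 2*195) - 1*(-276) = (76 + 390) + 276 = 466 + 276 = 742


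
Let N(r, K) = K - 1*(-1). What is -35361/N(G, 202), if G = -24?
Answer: -35361/203 ≈ -174.19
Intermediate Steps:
N(r, K) = 1 + K (N(r, K) = K + 1 = 1 + K)
-35361/N(G, 202) = -35361/(1 + 202) = -35361/203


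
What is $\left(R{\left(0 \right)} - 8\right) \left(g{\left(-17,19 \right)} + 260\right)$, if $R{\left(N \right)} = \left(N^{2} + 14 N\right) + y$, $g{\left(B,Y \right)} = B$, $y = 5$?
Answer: $-729$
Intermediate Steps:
$R{\left(N \right)} = 5 + N^{2} + 14 N$ ($R{\left(N \right)} = \left(N^{2} + 14 N\right) + 5 = 5 + N^{2} + 14 N$)
$\left(R{\left(0 \right)} - 8\right) \left(g{\left(-17,19 \right)} + 260\right) = \left(\left(5 + 0^{2} + 14 \cdot 0\right) - 8\right) \left(-17 + 260\right) = \left(\left(5 + 0 + 0\right) - 8\right) 243 = \left(5 - 8\right) 243 = \left(-3\right) 243 = -729$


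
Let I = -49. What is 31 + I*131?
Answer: -6388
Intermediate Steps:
31 + I*131 = 31 - 49*131 = 31 - 6419 = -6388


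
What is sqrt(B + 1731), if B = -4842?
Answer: I*sqrt(3111) ≈ 55.776*I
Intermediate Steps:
sqrt(B + 1731) = sqrt(-4842 + 1731) = sqrt(-3111) = I*sqrt(3111)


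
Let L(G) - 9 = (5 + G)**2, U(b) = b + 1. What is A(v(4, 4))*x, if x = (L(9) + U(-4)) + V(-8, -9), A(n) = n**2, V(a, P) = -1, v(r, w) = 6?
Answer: 7236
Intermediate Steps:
U(b) = 1 + b
L(G) = 9 + (5 + G)**2
x = 201 (x = ((9 + (5 + 9)**2) + (1 - 4)) - 1 = ((9 + 14**2) - 3) - 1 = ((9 + 196) - 3) - 1 = (205 - 3) - 1 = 202 - 1 = 201)
A(v(4, 4))*x = 6**2*201 = 36*201 = 7236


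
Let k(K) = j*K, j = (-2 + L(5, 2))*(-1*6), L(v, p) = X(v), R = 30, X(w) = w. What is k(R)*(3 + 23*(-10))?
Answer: 122580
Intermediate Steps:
L(v, p) = v
j = -18 (j = (-2 + 5)*(-1*6) = 3*(-6) = -18)
k(K) = -18*K
k(R)*(3 + 23*(-10)) = (-18*30)*(3 + 23*(-10)) = -540*(3 - 230) = -540*(-227) = 122580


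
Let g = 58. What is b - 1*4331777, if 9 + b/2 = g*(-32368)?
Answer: -8086483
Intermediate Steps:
b = -3754706 (b = -18 + 2*(58*(-32368)) = -18 + 2*(-1877344) = -18 - 3754688 = -3754706)
b - 1*4331777 = -3754706 - 1*4331777 = -3754706 - 4331777 = -8086483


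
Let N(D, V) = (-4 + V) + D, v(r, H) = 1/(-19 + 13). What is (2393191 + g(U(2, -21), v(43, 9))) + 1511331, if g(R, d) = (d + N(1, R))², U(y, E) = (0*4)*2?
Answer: 140563153/36 ≈ 3.9045e+6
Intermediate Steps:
v(r, H) = -⅙ (v(r, H) = 1/(-6) = -⅙)
N(D, V) = -4 + D + V
U(y, E) = 0 (U(y, E) = 0*2 = 0)
g(R, d) = (-3 + R + d)² (g(R, d) = (d + (-4 + 1 + R))² = (d + (-3 + R))² = (-3 + R + d)²)
(2393191 + g(U(2, -21), v(43, 9))) + 1511331 = (2393191 + (-3 + 0 - ⅙)²) + 1511331 = (2393191 + (-19/6)²) + 1511331 = (2393191 + 361/36) + 1511331 = 86155237/36 + 1511331 = 140563153/36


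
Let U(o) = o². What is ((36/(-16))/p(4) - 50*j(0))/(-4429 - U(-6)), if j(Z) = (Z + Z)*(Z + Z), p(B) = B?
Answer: 9/71440 ≈ 0.00012598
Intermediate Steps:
j(Z) = 4*Z² (j(Z) = (2*Z)*(2*Z) = 4*Z²)
((36/(-16))/p(4) - 50*j(0))/(-4429 - U(-6)) = ((36/(-16))/4 - 200*0²)/(-4429 - 1*(-6)²) = ((36*(-1/16))*(¼) - 200*0)/(-4429 - 1*36) = (-9/4*¼ - 50*0)/(-4429 - 36) = (-9/16 + 0)/(-4465) = -9/16*(-1/4465) = 9/71440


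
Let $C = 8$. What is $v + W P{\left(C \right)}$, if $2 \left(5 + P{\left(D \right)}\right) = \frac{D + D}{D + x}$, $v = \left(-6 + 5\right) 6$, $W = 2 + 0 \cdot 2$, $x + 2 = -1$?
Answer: $- \frac{64}{5} \approx -12.8$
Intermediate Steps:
$x = -3$ ($x = -2 - 1 = -3$)
$W = 2$ ($W = 2 + 0 = 2$)
$v = -6$ ($v = \left(-1\right) 6 = -6$)
$P{\left(D \right)} = -5 + \frac{D}{-3 + D}$ ($P{\left(D \right)} = -5 + \frac{\left(D + D\right) \frac{1}{D - 3}}{2} = -5 + \frac{2 D \frac{1}{-3 + D}}{2} = -5 + \frac{D}{-3 + D}$)
$v + W P{\left(C \right)} = -6 + 2 \frac{15 - 32}{-3 + 8} = -6 + 2 \frac{15 - 32}{5} = -6 + 2 \cdot \frac{1}{5} \left(-17\right) = -6 + 2 \left(- \frac{17}{5}\right) = -6 - \frac{34}{5} = - \frac{64}{5}$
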